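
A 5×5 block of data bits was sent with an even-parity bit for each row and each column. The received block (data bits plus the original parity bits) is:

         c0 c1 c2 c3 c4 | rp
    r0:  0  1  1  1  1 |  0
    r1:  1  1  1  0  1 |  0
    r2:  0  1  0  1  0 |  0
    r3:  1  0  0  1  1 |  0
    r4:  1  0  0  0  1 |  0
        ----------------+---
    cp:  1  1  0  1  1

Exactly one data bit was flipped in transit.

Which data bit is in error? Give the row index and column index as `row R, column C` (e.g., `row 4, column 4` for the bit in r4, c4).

Recompute each row's even parity and compare to rp:
  r0: data parity 0, sent rp 0 → ok
  r1: data parity 0, sent rp 0 → ok
  r2: data parity 0, sent rp 0 → ok
  r3: data parity 1, sent rp 0 → mismatch
  r4: data parity 0, sent rp 0 → ok
Recompute each column's even parity and compare to cp:
  c0: data parity 1, sent cp 1 → ok
  c1: data parity 1, sent cp 1 → ok
  c2: data parity 0, sent cp 0 → ok
  c3: data parity 1, sent cp 1 → ok
  c4: data parity 0, sent cp 1 → mismatch
Exactly one row (r3) and one column (c4) fail → the flipped bit is at their intersection.

row 3, column 4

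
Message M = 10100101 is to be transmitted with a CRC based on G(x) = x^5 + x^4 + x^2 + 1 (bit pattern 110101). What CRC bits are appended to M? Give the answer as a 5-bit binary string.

00101

Append 5 zeros: 1010010100000. Divide by 110101 (XOR where the leading bit is 1):
  pos 0: 101001 XOR 110101 = 011100
  pos 1: 111000 XOR 110101 = 001101
  pos 3: 110110 XOR 110101 = 000011
  pos 7: 110000 XOR 110101 = 000101
Remainder (last 5 bits) = 00101. This is the CRC / FCS.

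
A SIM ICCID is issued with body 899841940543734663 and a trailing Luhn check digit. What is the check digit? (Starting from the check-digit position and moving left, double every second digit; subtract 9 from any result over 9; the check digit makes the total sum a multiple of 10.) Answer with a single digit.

1

Partial digits right→left: 3 6 6 4 3 7 3 4 5 0 4 9 1 4 8 9 9 8
Double every second digit counting from the check-digit position (so the 1st, 3rd, 5th, ... of the partial from the right).
  doubled (with −9 where >9): 6 3 6 6 1 8 2 7 9 → sum 48
  kept as-is: 6 4 7 4 0 9 4 9 8 → sum 51
Total = 48 + 51 = 99.
Check digit = (10 − (99 mod 10)) mod 10 = 1.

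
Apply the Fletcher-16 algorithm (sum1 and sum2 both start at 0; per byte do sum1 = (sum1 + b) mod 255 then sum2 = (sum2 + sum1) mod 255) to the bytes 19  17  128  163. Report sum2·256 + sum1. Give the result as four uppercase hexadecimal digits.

2448

Running sums (mod 255):
  after byte 0 (19): sum1=19, sum2=19
  after byte 1 (17): sum1=36, sum2=55
  after byte 2 (128): sum1=164, sum2=219
  after byte 3 (163): sum1=72, sum2=36
Checksum = sum2·256 + sum1 = 36·256 + 72 = 9288 = 0x2448.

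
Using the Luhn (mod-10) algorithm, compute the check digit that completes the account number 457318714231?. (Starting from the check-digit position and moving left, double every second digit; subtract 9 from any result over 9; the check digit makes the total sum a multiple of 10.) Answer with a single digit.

2

Partial digits right→left: 1 3 2 4 1 7 8 1 3 7 5 4
Double every second digit counting from the check-digit position (so the 1st, 3rd, 5th, ... of the partial from the right).
  doubled (with −9 where >9): 2 4 2 7 6 1 → sum 22
  kept as-is: 3 4 7 1 7 4 → sum 26
Total = 22 + 26 = 48.
Check digit = (10 − (48 mod 10)) mod 10 = 2.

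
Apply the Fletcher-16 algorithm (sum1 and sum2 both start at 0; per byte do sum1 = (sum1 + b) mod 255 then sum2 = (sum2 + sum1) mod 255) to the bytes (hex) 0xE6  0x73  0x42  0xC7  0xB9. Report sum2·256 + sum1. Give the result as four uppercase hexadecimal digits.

601E

Running sums (mod 255):
  after byte 0 (0xE6): sum1=230, sum2=230
  after byte 1 (0x73): sum1=90, sum2=65
  after byte 2 (0x42): sum1=156, sum2=221
  after byte 3 (0xC7): sum1=100, sum2=66
  after byte 4 (0xB9): sum1=30, sum2=96
Checksum = sum2·256 + sum1 = 96·256 + 30 = 24606 = 0x601E.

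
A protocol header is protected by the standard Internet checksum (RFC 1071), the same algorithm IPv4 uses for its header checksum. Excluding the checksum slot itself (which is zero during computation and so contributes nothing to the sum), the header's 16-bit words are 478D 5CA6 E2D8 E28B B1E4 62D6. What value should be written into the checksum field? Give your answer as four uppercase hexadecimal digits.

81AC

One's-complement addition (fold any carry out of bit 15 back into bit 0):
  0x478D + 0x5CA6 = 0x0A433
  0xA433 + 0xE2D8 = 0x1870B → wrap carry → 0x870C
  0x870C + 0xE28B = 0x16997 → wrap carry → 0x6998
  0x6998 + 0xB1E4 = 0x11B7C → wrap carry → 0x1B7D
  0x1B7D + 0x62D6 = 0x07E53
One's-complement sum = 0x7E53.
Checksum = ~0x7E53 & 0xFFFF = 0x81AC.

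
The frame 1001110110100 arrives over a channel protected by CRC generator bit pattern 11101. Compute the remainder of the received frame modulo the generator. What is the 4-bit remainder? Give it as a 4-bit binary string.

Modulo-2 division of 1001110110100 by 11101:
  pos 0: 10011 XOR 11101 = 01110
  pos 1: 11101 XOR 11101 = 00000
  pos 7: 11010 XOR 11101 = 00111
Remainder = 1110 (nonzero — an error is detected).

1110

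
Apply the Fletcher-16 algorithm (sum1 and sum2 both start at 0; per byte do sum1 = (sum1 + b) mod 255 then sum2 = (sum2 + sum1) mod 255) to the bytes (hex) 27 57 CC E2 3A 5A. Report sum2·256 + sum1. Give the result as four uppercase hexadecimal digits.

Running sums (mod 255):
  after byte 0 (27): sum1=39, sum2=39
  after byte 1 (57): sum1=126, sum2=165
  after byte 2 (CC): sum1=75, sum2=240
  after byte 3 (E2): sum1=46, sum2=31
  after byte 4 (3A): sum1=104, sum2=135
  after byte 5 (5A): sum1=194, sum2=74
Checksum = sum2·256 + sum1 = 74·256 + 194 = 19138 = 0x4AC2.

4AC2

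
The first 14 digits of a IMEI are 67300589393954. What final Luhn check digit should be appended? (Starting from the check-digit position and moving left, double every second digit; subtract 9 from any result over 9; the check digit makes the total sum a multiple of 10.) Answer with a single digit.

Partial digits right→left: 4 5 9 3 9 3 9 8 5 0 0 3 7 6
Double every second digit counting from the check-digit position (so the 1st, 3rd, 5th, ... of the partial from the right).
  doubled (with −9 where >9): 8 9 9 9 1 0 5 → sum 41
  kept as-is: 5 3 3 8 0 3 6 → sum 28
Total = 41 + 28 = 69.
Check digit = (10 − (69 mod 10)) mod 10 = 1.

1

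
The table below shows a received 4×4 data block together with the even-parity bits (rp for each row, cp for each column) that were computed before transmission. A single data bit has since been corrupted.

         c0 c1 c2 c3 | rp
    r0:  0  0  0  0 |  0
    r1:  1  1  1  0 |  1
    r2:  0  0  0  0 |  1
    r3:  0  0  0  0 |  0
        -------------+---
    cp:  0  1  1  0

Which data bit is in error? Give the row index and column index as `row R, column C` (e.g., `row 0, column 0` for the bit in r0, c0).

row 2, column 0

Recompute each row's even parity and compare to rp:
  r0: data parity 0, sent rp 0 → ok
  r1: data parity 1, sent rp 1 → ok
  r2: data parity 0, sent rp 1 → mismatch
  r3: data parity 0, sent rp 0 → ok
Recompute each column's even parity and compare to cp:
  c0: data parity 1, sent cp 0 → mismatch
  c1: data parity 1, sent cp 1 → ok
  c2: data parity 1, sent cp 1 → ok
  c3: data parity 0, sent cp 0 → ok
Exactly one row (r2) and one column (c0) fail → the flipped bit is at their intersection.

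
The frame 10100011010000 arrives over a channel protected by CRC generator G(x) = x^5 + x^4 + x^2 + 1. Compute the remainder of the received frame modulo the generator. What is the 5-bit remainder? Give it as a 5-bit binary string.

Modulo-2 division of 10100011010000 by 110101:
  pos 0: 101000 XOR 110101 = 011101
  pos 1: 111011 XOR 110101 = 001110
  pos 3: 111010 XOR 110101 = 001111
  pos 5: 111110 XOR 110101 = 001011
  pos 7: 101100 XOR 110101 = 011001
  pos 8: 110010 XOR 110101 = 000111
Remainder = 00111 (nonzero — an error is detected).

00111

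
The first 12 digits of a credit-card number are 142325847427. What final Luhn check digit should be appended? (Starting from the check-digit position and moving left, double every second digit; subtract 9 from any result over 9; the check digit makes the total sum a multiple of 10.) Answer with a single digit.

2

Partial digits right→left: 7 2 4 7 4 8 5 2 3 2 4 1
Double every second digit counting from the check-digit position (so the 1st, 3rd, 5th, ... of the partial from the right).
  doubled (with −9 where >9): 5 8 8 1 6 8 → sum 36
  kept as-is: 2 7 8 2 2 1 → sum 22
Total = 36 + 22 = 58.
Check digit = (10 − (58 mod 10)) mod 10 = 2.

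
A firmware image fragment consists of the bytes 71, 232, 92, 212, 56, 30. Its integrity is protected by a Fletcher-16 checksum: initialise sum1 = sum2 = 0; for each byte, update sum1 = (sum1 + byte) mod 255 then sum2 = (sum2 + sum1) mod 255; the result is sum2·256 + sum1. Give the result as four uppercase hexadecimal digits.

Running sums (mod 255):
  after byte 0 (71): sum1=71, sum2=71
  after byte 1 (232): sum1=48, sum2=119
  after byte 2 (92): sum1=140, sum2=4
  after byte 3 (212): sum1=97, sum2=101
  after byte 4 (56): sum1=153, sum2=254
  after byte 5 (30): sum1=183, sum2=182
Checksum = sum2·256 + sum1 = 182·256 + 183 = 46775 = 0xB6B7.

B6B7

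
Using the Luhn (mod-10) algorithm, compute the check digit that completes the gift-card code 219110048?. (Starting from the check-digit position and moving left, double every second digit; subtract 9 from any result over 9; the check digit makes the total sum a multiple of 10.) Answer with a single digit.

Partial digits right→left: 8 4 0 0 1 1 9 1 2
Double every second digit counting from the check-digit position (so the 1st, 3rd, 5th, ... of the partial from the right).
  doubled (with −9 where >9): 7 0 2 9 4 → sum 22
  kept as-is: 4 0 1 1 → sum 6
Total = 22 + 6 = 28.
Check digit = (10 − (28 mod 10)) mod 10 = 2.

2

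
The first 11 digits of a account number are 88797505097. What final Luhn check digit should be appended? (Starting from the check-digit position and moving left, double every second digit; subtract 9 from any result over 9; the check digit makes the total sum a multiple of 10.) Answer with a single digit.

2

Partial digits right→left: 7 9 0 5 0 5 7 9 7 8 8
Double every second digit counting from the check-digit position (so the 1st, 3rd, 5th, ... of the partial from the right).
  doubled (with −9 where >9): 5 0 0 5 5 7 → sum 22
  kept as-is: 9 5 5 9 8 → sum 36
Total = 22 + 36 = 58.
Check digit = (10 − (58 mod 10)) mod 10 = 2.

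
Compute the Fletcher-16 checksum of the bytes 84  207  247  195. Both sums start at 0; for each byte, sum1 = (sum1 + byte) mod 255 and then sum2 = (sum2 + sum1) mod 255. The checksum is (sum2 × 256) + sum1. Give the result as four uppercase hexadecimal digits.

Running sums (mod 255):
  after byte 0 (84): sum1=84, sum2=84
  after byte 1 (207): sum1=36, sum2=120
  after byte 2 (247): sum1=28, sum2=148
  after byte 3 (195): sum1=223, sum2=116
Checksum = sum2·256 + sum1 = 116·256 + 223 = 29919 = 0x74DF.

74DF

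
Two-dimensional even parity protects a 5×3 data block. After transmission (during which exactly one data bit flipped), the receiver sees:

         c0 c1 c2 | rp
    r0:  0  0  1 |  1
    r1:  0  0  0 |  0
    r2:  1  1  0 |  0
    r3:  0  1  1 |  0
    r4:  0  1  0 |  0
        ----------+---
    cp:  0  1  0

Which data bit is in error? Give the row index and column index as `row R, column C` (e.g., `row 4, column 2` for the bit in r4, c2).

Recompute each row's even parity and compare to rp:
  r0: data parity 1, sent rp 1 → ok
  r1: data parity 0, sent rp 0 → ok
  r2: data parity 0, sent rp 0 → ok
  r3: data parity 0, sent rp 0 → ok
  r4: data parity 1, sent rp 0 → mismatch
Recompute each column's even parity and compare to cp:
  c0: data parity 1, sent cp 0 → mismatch
  c1: data parity 1, sent cp 1 → ok
  c2: data parity 0, sent cp 0 → ok
Exactly one row (r4) and one column (c0) fail → the flipped bit is at their intersection.

row 4, column 0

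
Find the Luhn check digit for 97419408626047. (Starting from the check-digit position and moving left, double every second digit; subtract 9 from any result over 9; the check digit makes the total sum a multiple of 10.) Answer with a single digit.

Partial digits right→left: 7 4 0 6 2 6 8 0 4 9 1 4 7 9
Double every second digit counting from the check-digit position (so the 1st, 3rd, 5th, ... of the partial from the right).
  doubled (with −9 where >9): 5 0 4 7 8 2 5 → sum 31
  kept as-is: 4 6 6 0 9 4 9 → sum 38
Total = 31 + 38 = 69.
Check digit = (10 − (69 mod 10)) mod 10 = 1.

1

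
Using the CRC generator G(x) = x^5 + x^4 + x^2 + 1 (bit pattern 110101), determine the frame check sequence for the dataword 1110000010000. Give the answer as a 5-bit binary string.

11110

Append 5 zeros: 111000001000000000. Divide by 110101 (XOR where the leading bit is 1):
  pos 0: 111000 XOR 110101 = 001101
  pos 2: 110100 XOR 110101 = 000001
  pos 7: 110000 XOR 110101 = 000101
  pos 10: 101000 XOR 110101 = 011101
  pos 11: 111010 XOR 110101 = 001111
Remainder (last 5 bits) = 11110. This is the CRC / FCS.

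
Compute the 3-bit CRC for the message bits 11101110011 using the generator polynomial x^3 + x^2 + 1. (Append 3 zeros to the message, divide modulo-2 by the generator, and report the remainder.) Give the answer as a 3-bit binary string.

Append 3 zeros: 11101110011000. Divide by 1101 (XOR where the leading bit is 1):
  pos 0: 1110 XOR 1101 = 0011
  pos 2: 1111 XOR 1101 = 0010
  pos 4: 1010 XOR 1101 = 0111
  pos 5: 1110 XOR 1101 = 0011
  pos 7: 1111 XOR 1101 = 0010
  pos 9: 1000 XOR 1101 = 0101
  pos 10: 1010 XOR 1101 = 0111
Remainder (last 3 bits) = 111. This is the CRC / FCS.

111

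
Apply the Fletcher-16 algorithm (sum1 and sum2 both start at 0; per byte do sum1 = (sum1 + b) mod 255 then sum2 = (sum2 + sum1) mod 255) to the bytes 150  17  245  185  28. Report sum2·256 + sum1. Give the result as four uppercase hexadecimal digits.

A673

Running sums (mod 255):
  after byte 0 (150): sum1=150, sum2=150
  after byte 1 (17): sum1=167, sum2=62
  after byte 2 (245): sum1=157, sum2=219
  after byte 3 (185): sum1=87, sum2=51
  after byte 4 (28): sum1=115, sum2=166
Checksum = sum2·256 + sum1 = 166·256 + 115 = 42611 = 0xA673.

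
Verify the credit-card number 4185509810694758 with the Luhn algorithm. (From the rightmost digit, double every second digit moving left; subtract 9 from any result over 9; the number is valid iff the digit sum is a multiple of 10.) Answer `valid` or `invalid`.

invalid

From the right, keep odd positions and double even positions (subtract 9 from any doubled value over 9):
  doubled (positions 2,4,...): 1 8 3 2 9 1 7 8 → sum 39
  kept (positions 1,3,...): 8 7 9 0 8 0 5 1 → sum 38
Total = 77.
77 mod 10 = 7, so the number is invalid.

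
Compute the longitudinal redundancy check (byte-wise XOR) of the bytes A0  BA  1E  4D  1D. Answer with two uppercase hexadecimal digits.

54

XOR the bytes together:
  start with 0xA0
  0xA0 ⊕ 0xBA = 0x1A
  0x1A ⊕ 0x1E = 0x04
  0x04 ⊕ 0x4D = 0x49
  0x49 ⊕ 0x1D = 0x54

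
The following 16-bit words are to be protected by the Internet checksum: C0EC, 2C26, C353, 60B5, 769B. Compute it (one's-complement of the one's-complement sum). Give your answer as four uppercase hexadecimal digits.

One's-complement addition (fold any carry out of bit 15 back into bit 0):
  0xC0EC + 0x2C26 = 0x0ED12
  0xED12 + 0xC353 = 0x1B065 → wrap carry → 0xB066
  0xB066 + 0x60B5 = 0x1111B → wrap carry → 0x111C
  0x111C + 0x769B = 0x087B7
One's-complement sum = 0x87B7.
Checksum = ~0x87B7 & 0xFFFF = 0x7848.

7848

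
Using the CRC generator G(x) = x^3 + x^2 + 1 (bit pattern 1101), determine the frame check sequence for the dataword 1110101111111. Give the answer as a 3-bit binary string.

Append 3 zeros: 1110101111111000. Divide by 1101 (XOR where the leading bit is 1):
  pos 0: 1110 XOR 1101 = 0011
  pos 2: 1110 XOR 1101 = 0011
  pos 4: 1111 XOR 1101 = 0010
  pos 6: 1011 XOR 1101 = 0110
  pos 7: 1101 XOR 1101 = 0000
  pos 11: 1100 XOR 1101 = 0001
Remainder (last 3 bits) = 010. This is the CRC / FCS.

010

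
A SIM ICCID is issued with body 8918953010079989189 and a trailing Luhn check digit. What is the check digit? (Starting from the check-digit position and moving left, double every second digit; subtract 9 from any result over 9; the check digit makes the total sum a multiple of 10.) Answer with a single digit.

2

Partial digits right→left: 9 8 1 9 8 9 9 7 0 0 1 0 3 5 9 8 1 9 8
Double every second digit counting from the check-digit position (so the 1st, 3rd, 5th, ... of the partial from the right).
  doubled (with −9 where >9): 9 2 7 9 0 2 6 9 2 7 → sum 53
  kept as-is: 8 9 9 7 0 0 5 8 9 → sum 55
Total = 53 + 55 = 108.
Check digit = (10 − (108 mod 10)) mod 10 = 2.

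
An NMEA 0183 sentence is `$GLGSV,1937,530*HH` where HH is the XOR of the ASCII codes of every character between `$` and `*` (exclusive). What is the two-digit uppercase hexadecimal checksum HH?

XOR the ASCII codes of the payload characters:
  'G' = 0x47 → acc = 0x47
  'L' = 0x4C → acc = 0x0B
  'G' = 0x47 → acc = 0x4C
  'S' = 0x53 → acc = 0x1F
  'V' = 0x56 → acc = 0x49
  ',' = 0x2C → acc = 0x65
  '1' = 0x31 → acc = 0x54
  '9' = 0x39 → acc = 0x6D
  '3' = 0x33 → acc = 0x5E
  '7' = 0x37 → acc = 0x69
  ',' = 0x2C → acc = 0x45
  '5' = 0x35 → acc = 0x70
  '3' = 0x33 → acc = 0x43
  '0' = 0x30 → acc = 0x73
Checksum = 0x73.

73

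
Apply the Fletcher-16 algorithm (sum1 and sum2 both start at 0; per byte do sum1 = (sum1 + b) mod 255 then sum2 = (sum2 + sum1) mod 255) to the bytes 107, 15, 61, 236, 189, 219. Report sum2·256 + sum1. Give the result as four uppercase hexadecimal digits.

E23E

Running sums (mod 255):
  after byte 0 (107): sum1=107, sum2=107
  after byte 1 (15): sum1=122, sum2=229
  after byte 2 (61): sum1=183, sum2=157
  after byte 3 (236): sum1=164, sum2=66
  after byte 4 (189): sum1=98, sum2=164
  after byte 5 (219): sum1=62, sum2=226
Checksum = sum2·256 + sum1 = 226·256 + 62 = 57918 = 0xE23E.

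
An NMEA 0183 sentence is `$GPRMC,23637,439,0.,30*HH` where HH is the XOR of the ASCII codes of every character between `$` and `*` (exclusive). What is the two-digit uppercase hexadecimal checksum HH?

5B

XOR the ASCII codes of the payload characters:
  'G' = 0x47 → acc = 0x47
  'P' = 0x50 → acc = 0x17
  'R' = 0x52 → acc = 0x45
  'M' = 0x4D → acc = 0x08
  'C' = 0x43 → acc = 0x4B
  ',' = 0x2C → acc = 0x67
  '2' = 0x32 → acc = 0x55
  '3' = 0x33 → acc = 0x66
  '6' = 0x36 → acc = 0x50
  '3' = 0x33 → acc = 0x63
  '7' = 0x37 → acc = 0x54
  ',' = 0x2C → acc = 0x78
  '4' = 0x34 → acc = 0x4C
  '3' = 0x33 → acc = 0x7F
  '9' = 0x39 → acc = 0x46
  ',' = 0x2C → acc = 0x6A
  '0' = 0x30 → acc = 0x5A
  '.' = 0x2E → acc = 0x74
  ',' = 0x2C → acc = 0x58
  '3' = 0x33 → acc = 0x6B
  '0' = 0x30 → acc = 0x5B
Checksum = 0x5B.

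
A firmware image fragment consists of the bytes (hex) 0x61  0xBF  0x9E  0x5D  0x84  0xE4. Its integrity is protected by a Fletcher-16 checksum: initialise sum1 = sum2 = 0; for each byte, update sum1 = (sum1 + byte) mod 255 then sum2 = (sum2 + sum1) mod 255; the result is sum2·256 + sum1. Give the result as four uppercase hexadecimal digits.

8786

Running sums (mod 255):
  after byte 0 (0x61): sum1=97, sum2=97
  after byte 1 (0xBF): sum1=33, sum2=130
  after byte 2 (0x9E): sum1=191, sum2=66
  after byte 3 (0x5D): sum1=29, sum2=95
  after byte 4 (0x84): sum1=161, sum2=1
  after byte 5 (0xE4): sum1=134, sum2=135
Checksum = sum2·256 + sum1 = 135·256 + 134 = 34694 = 0x8786.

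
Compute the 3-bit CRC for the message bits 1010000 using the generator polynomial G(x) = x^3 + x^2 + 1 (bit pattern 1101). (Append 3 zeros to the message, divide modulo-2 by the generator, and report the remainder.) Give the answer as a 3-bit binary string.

101

Append 3 zeros: 1010000000. Divide by 1101 (XOR where the leading bit is 1):
  pos 0: 1010 XOR 1101 = 0111
  pos 1: 1110 XOR 1101 = 0011
  pos 3: 1100 XOR 1101 = 0001
  pos 6: 1000 XOR 1101 = 0101
Remainder (last 3 bits) = 101. This is the CRC / FCS.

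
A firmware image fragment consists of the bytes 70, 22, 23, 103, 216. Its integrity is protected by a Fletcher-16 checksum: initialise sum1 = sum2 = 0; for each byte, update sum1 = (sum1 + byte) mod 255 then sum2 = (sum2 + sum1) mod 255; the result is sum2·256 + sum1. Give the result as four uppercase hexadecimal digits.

Running sums (mod 255):
  after byte 0 (70): sum1=70, sum2=70
  after byte 1 (22): sum1=92, sum2=162
  after byte 2 (23): sum1=115, sum2=22
  after byte 3 (103): sum1=218, sum2=240
  after byte 4 (216): sum1=179, sum2=164
Checksum = sum2·256 + sum1 = 164·256 + 179 = 42163 = 0xA4B3.

A4B3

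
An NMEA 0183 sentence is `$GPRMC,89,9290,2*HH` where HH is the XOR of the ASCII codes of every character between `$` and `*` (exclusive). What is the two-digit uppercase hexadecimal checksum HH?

XOR the ASCII codes of the payload characters:
  'G' = 0x47 → acc = 0x47
  'P' = 0x50 → acc = 0x17
  'R' = 0x52 → acc = 0x45
  'M' = 0x4D → acc = 0x08
  'C' = 0x43 → acc = 0x4B
  ',' = 0x2C → acc = 0x67
  '8' = 0x38 → acc = 0x5F
  '9' = 0x39 → acc = 0x66
  ',' = 0x2C → acc = 0x4A
  '9' = 0x39 → acc = 0x73
  '2' = 0x32 → acc = 0x41
  '9' = 0x39 → acc = 0x78
  '0' = 0x30 → acc = 0x48
  ',' = 0x2C → acc = 0x64
  '2' = 0x32 → acc = 0x56
Checksum = 0x56.

56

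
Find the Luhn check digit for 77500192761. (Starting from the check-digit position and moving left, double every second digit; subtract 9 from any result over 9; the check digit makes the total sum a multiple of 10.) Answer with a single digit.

2

Partial digits right→left: 1 6 7 2 9 1 0 0 5 7 7
Double every second digit counting from the check-digit position (so the 1st, 3rd, 5th, ... of the partial from the right).
  doubled (with −9 where >9): 2 5 9 0 1 5 → sum 22
  kept as-is: 6 2 1 0 7 → sum 16
Total = 22 + 16 = 38.
Check digit = (10 − (38 mod 10)) mod 10 = 2.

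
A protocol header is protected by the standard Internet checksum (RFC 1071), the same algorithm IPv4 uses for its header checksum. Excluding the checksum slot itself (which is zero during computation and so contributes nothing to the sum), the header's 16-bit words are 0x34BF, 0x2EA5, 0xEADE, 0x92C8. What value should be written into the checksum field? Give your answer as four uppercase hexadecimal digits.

One's-complement addition (fold any carry out of bit 15 back into bit 0):
  0x34BF + 0x2EA5 = 0x06364
  0x6364 + 0xEADE = 0x14E42 → wrap carry → 0x4E43
  0x4E43 + 0x92C8 = 0x0E10B
One's-complement sum = 0xE10B.
Checksum = ~0xE10B & 0xFFFF = 0x1EF4.

1EF4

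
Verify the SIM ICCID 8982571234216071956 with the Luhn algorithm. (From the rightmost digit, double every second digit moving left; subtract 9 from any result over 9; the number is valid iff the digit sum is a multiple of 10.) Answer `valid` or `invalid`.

From the right, keep odd positions and double even positions (subtract 9 from any doubled value over 9):
  doubled (positions 2,4,...): 1 2 0 2 8 4 5 4 9 → sum 35
  kept (positions 1,3,...): 6 9 7 6 2 3 1 5 8 8 → sum 55
Total = 90.
90 mod 10 = 0, so the number is valid.

valid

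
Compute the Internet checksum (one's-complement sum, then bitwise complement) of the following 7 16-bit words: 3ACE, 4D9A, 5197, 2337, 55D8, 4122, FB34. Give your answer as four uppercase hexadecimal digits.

One's-complement addition (fold any carry out of bit 15 back into bit 0):
  0x3ACE + 0x4D9A = 0x08868
  0x8868 + 0x5197 = 0x0D9FF
  0xD9FF + 0x2337 = 0x0FD36
  0xFD36 + 0x55D8 = 0x1530E → wrap carry → 0x530F
  0x530F + 0x4122 = 0x09431
  0x9431 + 0xFB34 = 0x18F65 → wrap carry → 0x8F66
One's-complement sum = 0x8F66.
Checksum = ~0x8F66 & 0xFFFF = 0x7099.

7099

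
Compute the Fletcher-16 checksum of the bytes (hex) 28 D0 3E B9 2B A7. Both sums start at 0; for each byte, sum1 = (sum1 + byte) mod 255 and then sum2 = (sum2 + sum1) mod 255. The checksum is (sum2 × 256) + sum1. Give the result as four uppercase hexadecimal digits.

29C3

Running sums (mod 255):
  after byte 0 (28): sum1=40, sum2=40
  after byte 1 (D0): sum1=248, sum2=33
  after byte 2 (3E): sum1=55, sum2=88
  after byte 3 (B9): sum1=240, sum2=73
  after byte 4 (2B): sum1=28, sum2=101
  after byte 5 (A7): sum1=195, sum2=41
Checksum = sum2·256 + sum1 = 41·256 + 195 = 10691 = 0x29C3.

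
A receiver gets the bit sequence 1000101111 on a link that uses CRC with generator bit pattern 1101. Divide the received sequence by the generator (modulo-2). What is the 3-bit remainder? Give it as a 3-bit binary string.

101

Modulo-2 division of 1000101111 by 1101:
  pos 0: 1000 XOR 1101 = 0101
  pos 1: 1011 XOR 1101 = 0110
  pos 2: 1100 XOR 1101 = 0001
  pos 5: 1111 XOR 1101 = 0010
Remainder = 101 (nonzero — an error is detected).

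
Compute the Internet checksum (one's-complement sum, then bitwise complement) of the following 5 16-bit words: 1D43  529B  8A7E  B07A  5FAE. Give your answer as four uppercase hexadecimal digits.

F579

One's-complement addition (fold any carry out of bit 15 back into bit 0):
  0x1D43 + 0x529B = 0x06FDE
  0x6FDE + 0x8A7E = 0x0FA5C
  0xFA5C + 0xB07A = 0x1AAD6 → wrap carry → 0xAAD7
  0xAAD7 + 0x5FAE = 0x10A85 → wrap carry → 0x0A86
One's-complement sum = 0x0A86.
Checksum = ~0x0A86 & 0xFFFF = 0xF579.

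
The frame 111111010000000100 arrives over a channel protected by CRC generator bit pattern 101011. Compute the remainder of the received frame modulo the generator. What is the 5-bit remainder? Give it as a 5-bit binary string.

Modulo-2 division of 111111010000000100 by 101011:
  pos 0: 111111 XOR 101011 = 010100
  pos 1: 101000 XOR 101011 = 000011
  pos 5: 111000 XOR 101011 = 010011
  pos 6: 100110 XOR 101011 = 001101
  pos 8: 110100 XOR 101011 = 011111
  pos 9: 111110 XOR 101011 = 010101
  pos 10: 101011 XOR 101011 = 000000
Remainder = 00000 (zero — the frame passes the CRC check).

00000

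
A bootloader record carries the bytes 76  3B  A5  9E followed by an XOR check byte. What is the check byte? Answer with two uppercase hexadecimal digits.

76

XOR the bytes together:
  start with 0x76
  0x76 ⊕ 0x3B = 0x4D
  0x4D ⊕ 0xA5 = 0xE8
  0xE8 ⊕ 0x9E = 0x76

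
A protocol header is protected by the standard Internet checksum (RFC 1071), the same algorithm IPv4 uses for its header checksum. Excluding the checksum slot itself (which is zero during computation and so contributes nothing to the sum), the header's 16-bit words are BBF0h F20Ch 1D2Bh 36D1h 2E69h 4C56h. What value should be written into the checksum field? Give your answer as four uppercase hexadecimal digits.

8346

One's-complement addition (fold any carry out of bit 15 back into bit 0):
  0xBBF0 + 0xF20C = 0x1ADFC → wrap carry → 0xADFD
  0xADFD + 0x1D2B = 0x0CB28
  0xCB28 + 0x36D1 = 0x101F9 → wrap carry → 0x01FA
  0x01FA + 0x2E69 = 0x03063
  0x3063 + 0x4C56 = 0x07CB9
One's-complement sum = 0x7CB9.
Checksum = ~0x7CB9 & 0xFFFF = 0x8346.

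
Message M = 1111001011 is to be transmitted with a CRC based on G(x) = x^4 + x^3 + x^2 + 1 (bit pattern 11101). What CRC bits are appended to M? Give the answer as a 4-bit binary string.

Append 4 zeros: 11110010110000. Divide by 11101 (XOR where the leading bit is 1):
  pos 0: 11110 XOR 11101 = 00011
  pos 3: 11010 XOR 11101 = 00111
  pos 5: 11111 XOR 11101 = 00010
  pos 8: 10000 XOR 11101 = 01101
  pos 9: 11010 XOR 11101 = 00111
Remainder (last 4 bits) = 0111. This is the CRC / FCS.

0111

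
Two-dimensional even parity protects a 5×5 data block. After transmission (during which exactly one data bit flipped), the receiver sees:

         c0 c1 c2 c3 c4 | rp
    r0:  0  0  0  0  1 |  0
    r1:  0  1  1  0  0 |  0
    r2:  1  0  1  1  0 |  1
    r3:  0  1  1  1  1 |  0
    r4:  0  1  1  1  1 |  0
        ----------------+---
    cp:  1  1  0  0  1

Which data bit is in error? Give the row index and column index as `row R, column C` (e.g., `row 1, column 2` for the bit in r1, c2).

row 0, column 3

Recompute each row's even parity and compare to rp:
  r0: data parity 1, sent rp 0 → mismatch
  r1: data parity 0, sent rp 0 → ok
  r2: data parity 1, sent rp 1 → ok
  r3: data parity 0, sent rp 0 → ok
  r4: data parity 0, sent rp 0 → ok
Recompute each column's even parity and compare to cp:
  c0: data parity 1, sent cp 1 → ok
  c1: data parity 1, sent cp 1 → ok
  c2: data parity 0, sent cp 0 → ok
  c3: data parity 1, sent cp 0 → mismatch
  c4: data parity 1, sent cp 1 → ok
Exactly one row (r0) and one column (c3) fail → the flipped bit is at their intersection.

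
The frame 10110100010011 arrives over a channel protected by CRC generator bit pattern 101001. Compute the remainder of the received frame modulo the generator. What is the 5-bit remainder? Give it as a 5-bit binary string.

00000

Modulo-2 division of 10110100010011 by 101001:
  pos 0: 101101 XOR 101001 = 000100
  pos 3: 100000 XOR 101001 = 001001
  pos 5: 100110 XOR 101001 = 001111
  pos 7: 111101 XOR 101001 = 010100
  pos 8: 101001 XOR 101001 = 000000
Remainder = 00000 (zero — the frame passes the CRC check).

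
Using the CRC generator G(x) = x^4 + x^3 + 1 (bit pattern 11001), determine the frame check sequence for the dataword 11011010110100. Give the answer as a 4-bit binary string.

0101

Append 4 zeros: 110110101101000000. Divide by 11001 (XOR where the leading bit is 1):
  pos 0: 11011 XOR 11001 = 00010
  pos 3: 10010 XOR 11001 = 01011
  pos 4: 10111 XOR 11001 = 01110
  pos 5: 11101 XOR 11001 = 00100
  pos 7: 10001 XOR 11001 = 01000
  pos 8: 10000 XOR 11001 = 01001
  pos 9: 10010 XOR 11001 = 01011
  pos 10: 10110 XOR 11001 = 01111
  pos 11: 11110 XOR 11001 = 00111
  pos 13: 11100 XOR 11001 = 00101
Remainder (last 4 bits) = 0101. This is the CRC / FCS.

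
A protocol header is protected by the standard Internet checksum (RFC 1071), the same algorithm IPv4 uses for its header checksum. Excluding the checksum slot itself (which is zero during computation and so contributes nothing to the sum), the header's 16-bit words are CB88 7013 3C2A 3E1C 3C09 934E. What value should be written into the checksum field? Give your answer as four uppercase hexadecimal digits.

7AC5

One's-complement addition (fold any carry out of bit 15 back into bit 0):
  0xCB88 + 0x7013 = 0x13B9B → wrap carry → 0x3B9C
  0x3B9C + 0x3C2A = 0x077C6
  0x77C6 + 0x3E1C = 0x0B5E2
  0xB5E2 + 0x3C09 = 0x0F1EB
  0xF1EB + 0x934E = 0x18539 → wrap carry → 0x853A
One's-complement sum = 0x853A.
Checksum = ~0x853A & 0xFFFF = 0x7AC5.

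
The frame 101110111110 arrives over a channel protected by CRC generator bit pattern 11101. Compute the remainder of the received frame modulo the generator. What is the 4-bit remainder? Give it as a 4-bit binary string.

Modulo-2 division of 101110111110 by 11101:
  pos 0: 10111 XOR 11101 = 01010
  pos 1: 10100 XOR 11101 = 01001
  pos 2: 10011 XOR 11101 = 01110
  pos 3: 11101 XOR 11101 = 00000
Remainder = 1110 (nonzero — an error is detected).

1110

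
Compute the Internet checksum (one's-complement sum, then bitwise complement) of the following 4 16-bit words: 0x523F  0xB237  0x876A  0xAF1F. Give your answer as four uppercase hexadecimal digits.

C4FE

One's-complement addition (fold any carry out of bit 15 back into bit 0):
  0x523F + 0xB237 = 0x10476 → wrap carry → 0x0477
  0x0477 + 0x876A = 0x08BE1
  0x8BE1 + 0xAF1F = 0x13B00 → wrap carry → 0x3B01
One's-complement sum = 0x3B01.
Checksum = ~0x3B01 & 0xFFFF = 0xC4FE.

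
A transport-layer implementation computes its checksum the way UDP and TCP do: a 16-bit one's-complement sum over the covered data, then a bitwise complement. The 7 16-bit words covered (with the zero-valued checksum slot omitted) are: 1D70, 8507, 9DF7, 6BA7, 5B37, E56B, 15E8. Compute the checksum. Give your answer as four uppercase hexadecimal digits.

One's-complement addition (fold any carry out of bit 15 back into bit 0):
  0x1D70 + 0x8507 = 0x0A277
  0xA277 + 0x9DF7 = 0x1406E → wrap carry → 0x406F
  0x406F + 0x6BA7 = 0x0AC16
  0xAC16 + 0x5B37 = 0x1074D → wrap carry → 0x074E
  0x074E + 0xE56B = 0x0ECB9
  0xECB9 + 0x15E8 = 0x102A1 → wrap carry → 0x02A2
One's-complement sum = 0x02A2.
Checksum = ~0x02A2 & 0xFFFF = 0xFD5D.

FD5D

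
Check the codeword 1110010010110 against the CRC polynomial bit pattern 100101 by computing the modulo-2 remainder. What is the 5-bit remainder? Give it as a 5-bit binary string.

Modulo-2 division of 1110010010110 by 100101:
  pos 0: 111001 XOR 100101 = 011100
  pos 1: 111000 XOR 100101 = 011101
  pos 2: 111010 XOR 100101 = 011111
  pos 3: 111111 XOR 100101 = 011010
  pos 4: 110100 XOR 100101 = 010001
  pos 5: 100011 XOR 100101 = 000110
Remainder = 11010 (nonzero — an error is detected).

11010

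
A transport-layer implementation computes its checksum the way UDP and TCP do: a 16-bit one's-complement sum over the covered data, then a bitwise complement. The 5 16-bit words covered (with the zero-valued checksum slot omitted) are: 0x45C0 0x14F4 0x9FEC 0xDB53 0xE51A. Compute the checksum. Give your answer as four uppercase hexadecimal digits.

One's-complement addition (fold any carry out of bit 15 back into bit 0):
  0x45C0 + 0x14F4 = 0x05AB4
  0x5AB4 + 0x9FEC = 0x0FAA0
  0xFAA0 + 0xDB53 = 0x1D5F3 → wrap carry → 0xD5F4
  0xD5F4 + 0xE51A = 0x1BB0E → wrap carry → 0xBB0F
One's-complement sum = 0xBB0F.
Checksum = ~0xBB0F & 0xFFFF = 0x44F0.

44F0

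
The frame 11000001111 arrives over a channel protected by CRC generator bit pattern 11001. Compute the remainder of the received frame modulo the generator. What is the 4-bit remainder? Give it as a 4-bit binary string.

Modulo-2 division of 11000001111 by 11001:
  pos 0: 11000 XOR 11001 = 00001
  pos 4: 10011 XOR 11001 = 01010
  pos 5: 10101 XOR 11001 = 01100
  pos 6: 11001 XOR 11001 = 00000
Remainder = 0000 (zero — the frame passes the CRC check).

0000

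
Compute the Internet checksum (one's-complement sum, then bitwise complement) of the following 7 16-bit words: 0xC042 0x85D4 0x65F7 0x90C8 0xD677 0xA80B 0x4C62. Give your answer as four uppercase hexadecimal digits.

F842

One's-complement addition (fold any carry out of bit 15 back into bit 0):
  0xC042 + 0x85D4 = 0x14616 → wrap carry → 0x4617
  0x4617 + 0x65F7 = 0x0AC0E
  0xAC0E + 0x90C8 = 0x13CD6 → wrap carry → 0x3CD7
  0x3CD7 + 0xD677 = 0x1134E → wrap carry → 0x134F
  0x134F + 0xA80B = 0x0BB5A
  0xBB5A + 0x4C62 = 0x107BC → wrap carry → 0x07BD
One's-complement sum = 0x07BD.
Checksum = ~0x07BD & 0xFFFF = 0xF842.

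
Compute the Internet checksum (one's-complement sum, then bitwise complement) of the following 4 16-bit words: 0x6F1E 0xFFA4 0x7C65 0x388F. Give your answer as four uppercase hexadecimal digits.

One's-complement addition (fold any carry out of bit 15 back into bit 0):
  0x6F1E + 0xFFA4 = 0x16EC2 → wrap carry → 0x6EC3
  0x6EC3 + 0x7C65 = 0x0EB28
  0xEB28 + 0x388F = 0x123B7 → wrap carry → 0x23B8
One's-complement sum = 0x23B8.
Checksum = ~0x23B8 & 0xFFFF = 0xDC47.

DC47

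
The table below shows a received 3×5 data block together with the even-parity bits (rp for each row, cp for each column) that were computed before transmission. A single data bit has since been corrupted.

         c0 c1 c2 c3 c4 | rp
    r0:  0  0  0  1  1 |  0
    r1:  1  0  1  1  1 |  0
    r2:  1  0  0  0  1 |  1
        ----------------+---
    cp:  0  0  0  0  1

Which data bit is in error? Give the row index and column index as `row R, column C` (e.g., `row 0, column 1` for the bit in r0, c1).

Recompute each row's even parity and compare to rp:
  r0: data parity 0, sent rp 0 → ok
  r1: data parity 0, sent rp 0 → ok
  r2: data parity 0, sent rp 1 → mismatch
Recompute each column's even parity and compare to cp:
  c0: data parity 0, sent cp 0 → ok
  c1: data parity 0, sent cp 0 → ok
  c2: data parity 1, sent cp 0 → mismatch
  c3: data parity 0, sent cp 0 → ok
  c4: data parity 1, sent cp 1 → ok
Exactly one row (r2) and one column (c2) fail → the flipped bit is at their intersection.

row 2, column 2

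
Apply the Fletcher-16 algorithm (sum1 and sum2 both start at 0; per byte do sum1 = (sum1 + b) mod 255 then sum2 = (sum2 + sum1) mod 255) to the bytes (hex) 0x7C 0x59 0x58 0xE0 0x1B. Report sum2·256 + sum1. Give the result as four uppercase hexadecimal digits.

B92A

Running sums (mod 255):
  after byte 0 (0x7C): sum1=124, sum2=124
  after byte 1 (0x59): sum1=213, sum2=82
  after byte 2 (0x58): sum1=46, sum2=128
  after byte 3 (0xE0): sum1=15, sum2=143
  after byte 4 (0x1B): sum1=42, sum2=185
Checksum = sum2·256 + sum1 = 185·256 + 42 = 47402 = 0xB92A.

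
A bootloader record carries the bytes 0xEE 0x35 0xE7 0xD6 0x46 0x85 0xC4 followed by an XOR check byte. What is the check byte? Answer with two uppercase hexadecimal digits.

XOR the bytes together:
  start with 0xEE
  0xEE ⊕ 0x35 = 0xDB
  0xDB ⊕ 0xE7 = 0x3C
  0x3C ⊕ 0xD6 = 0xEA
  0xEA ⊕ 0x46 = 0xAC
  0xAC ⊕ 0x85 = 0x29
  0x29 ⊕ 0xC4 = 0xED

ED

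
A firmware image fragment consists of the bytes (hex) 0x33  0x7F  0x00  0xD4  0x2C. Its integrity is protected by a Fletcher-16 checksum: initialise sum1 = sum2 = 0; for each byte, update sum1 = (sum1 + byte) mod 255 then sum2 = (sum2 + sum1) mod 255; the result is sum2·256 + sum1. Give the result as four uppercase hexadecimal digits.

Running sums (mod 255):
  after byte 0 (0x33): sum1=51, sum2=51
  after byte 1 (0x7F): sum1=178, sum2=229
  after byte 2 (0x00): sum1=178, sum2=152
  after byte 3 (0xD4): sum1=135, sum2=32
  after byte 4 (0x2C): sum1=179, sum2=211
Checksum = sum2·256 + sum1 = 211·256 + 179 = 54195 = 0xD3B3.

D3B3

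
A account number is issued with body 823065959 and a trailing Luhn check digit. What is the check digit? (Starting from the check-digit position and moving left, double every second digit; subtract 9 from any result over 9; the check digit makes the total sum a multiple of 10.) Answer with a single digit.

4

Partial digits right→left: 9 5 9 5 6 0 3 2 8
Double every second digit counting from the check-digit position (so the 1st, 3rd, 5th, ... of the partial from the right).
  doubled (with −9 where >9): 9 9 3 6 7 → sum 34
  kept as-is: 5 5 0 2 → sum 12
Total = 34 + 12 = 46.
Check digit = (10 − (46 mod 10)) mod 10 = 4.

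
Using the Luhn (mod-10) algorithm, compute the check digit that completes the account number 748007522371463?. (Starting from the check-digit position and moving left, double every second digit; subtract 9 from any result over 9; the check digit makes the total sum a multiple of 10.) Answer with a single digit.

Partial digits right→left: 3 6 4 1 7 3 2 2 5 7 0 0 8 4 7
Double every second digit counting from the check-digit position (so the 1st, 3rd, 5th, ... of the partial from the right).
  doubled (with −9 where >9): 6 8 5 4 1 0 7 5 → sum 36
  kept as-is: 6 1 3 2 7 0 4 → sum 23
Total = 36 + 23 = 59.
Check digit = (10 − (59 mod 10)) mod 10 = 1.

1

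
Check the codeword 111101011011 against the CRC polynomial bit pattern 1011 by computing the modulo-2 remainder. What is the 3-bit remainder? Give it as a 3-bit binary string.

Modulo-2 division of 111101011011 by 1011:
  pos 0: 1111 XOR 1011 = 0100
  pos 1: 1000 XOR 1011 = 0011
  pos 3: 1110 XOR 1011 = 0101
  pos 4: 1011 XOR 1011 = 0000
  pos 8: 1011 XOR 1011 = 0000
Remainder = 000 (zero — the frame passes the CRC check).

000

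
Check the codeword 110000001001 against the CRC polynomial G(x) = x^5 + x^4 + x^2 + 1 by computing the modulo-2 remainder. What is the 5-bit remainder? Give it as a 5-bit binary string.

Modulo-2 division of 110000001001 by 110101:
  pos 0: 110000 XOR 110101 = 000101
  pos 3: 101001 XOR 110101 = 011100
  pos 4: 111000 XOR 110101 = 001101
  pos 6: 110101 XOR 110101 = 000000
Remainder = 00000 (zero — the frame passes the CRC check).

00000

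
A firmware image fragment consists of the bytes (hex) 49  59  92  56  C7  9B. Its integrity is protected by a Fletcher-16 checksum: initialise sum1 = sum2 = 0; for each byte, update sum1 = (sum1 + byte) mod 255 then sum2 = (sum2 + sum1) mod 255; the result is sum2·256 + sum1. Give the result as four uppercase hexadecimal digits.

EEEE

Running sums (mod 255):
  after byte 0 (49): sum1=73, sum2=73
  after byte 1 (59): sum1=162, sum2=235
  after byte 2 (92): sum1=53, sum2=33
  after byte 3 (56): sum1=139, sum2=172
  after byte 4 (C7): sum1=83, sum2=0
  after byte 5 (9B): sum1=238, sum2=238
Checksum = sum2·256 + sum1 = 238·256 + 238 = 61166 = 0xEEEE.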